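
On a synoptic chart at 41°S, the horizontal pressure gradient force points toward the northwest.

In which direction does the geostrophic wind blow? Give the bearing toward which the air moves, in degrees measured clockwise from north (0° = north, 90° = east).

225°

The pressure-gradient force points toward the northwest (bearing 315°).
Geostrophic balance: in the Southern Hemisphere the Coriolis force deflects motion to the left, so the geostrophic wind blows 90° to the left of the pressure-gradient force (low pressure on the right).
Rotating 315° by 90° counterclockwise gives 225° — the wind blows toward the southwest.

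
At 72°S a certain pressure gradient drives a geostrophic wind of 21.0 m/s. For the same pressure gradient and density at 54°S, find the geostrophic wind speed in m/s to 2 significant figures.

25 m/s

With the same pressure gradient and density, V_g ∝ 1/f ∝ 1/sin φ.
V₂ = V₁ · sin φ₁ / sin φ₂ = 21.0 × sin 72° / sin 54°
V₂ = 21.0 × 0.9511/0.8090 = 25 m/s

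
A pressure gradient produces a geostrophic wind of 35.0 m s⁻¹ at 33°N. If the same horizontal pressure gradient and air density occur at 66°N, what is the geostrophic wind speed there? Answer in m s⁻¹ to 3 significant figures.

20.9 m s⁻¹

With the same pressure gradient and density, V_g ∝ 1/f ∝ 1/sin φ.
V₂ = V₁ · sin φ₁ / sin φ₂ = 35.0 × sin 33° / sin 66°
V₂ = 35.0 × 0.5446/0.9135 = 20.9 m s⁻¹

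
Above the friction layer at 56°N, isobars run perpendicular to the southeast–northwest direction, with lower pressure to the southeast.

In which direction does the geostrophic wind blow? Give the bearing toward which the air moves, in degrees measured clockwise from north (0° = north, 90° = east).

225°

The pressure-gradient force points toward the southeast (bearing 135°).
Geostrophic balance: in the Northern Hemisphere the Coriolis force deflects motion to the right, so the geostrophic wind blows 90° to the right of the pressure-gradient force (low pressure on the left).
Rotating 135° by 90° clockwise gives 225° — the wind blows toward the southwest.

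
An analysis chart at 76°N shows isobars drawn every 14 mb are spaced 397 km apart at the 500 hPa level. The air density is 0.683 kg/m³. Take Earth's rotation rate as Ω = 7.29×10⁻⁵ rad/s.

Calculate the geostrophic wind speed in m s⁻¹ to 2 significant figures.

Coriolis parameter at 76°N:
f = 2Ω sin φ = 2 × 7.29×10⁻⁵ × sin 76° = 1.41×10⁻⁴ s⁻¹
Pressure gradient: |∂P/∂n| = 1400 Pa / 397000 m = 3.53×10⁻³ Pa/m
Geostrophic balance (pressure-gradient force = Coriolis force):
V_g = (1/(fρ)) |∂P/∂n| = 3.53×10⁻³ / (1.41×10⁻⁴ × 0.683) = 36.5 m/s

36 m s⁻¹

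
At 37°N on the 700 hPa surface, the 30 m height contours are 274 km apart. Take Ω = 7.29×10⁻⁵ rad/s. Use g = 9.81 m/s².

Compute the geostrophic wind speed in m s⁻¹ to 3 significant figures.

12.2 m s⁻¹

Coriolis parameter at 37°N:
f = 2Ω sin φ = 2 × 7.29×10⁻⁵ × sin 37° = 8.77×10⁻⁵ s⁻¹
Height gradient: |∂Z/∂n| = 30 m / 274000 m = 1.09×10⁻⁴
On a pressure surface, geostrophic balance gives V_g = (g/f)|∂Z/∂n|:
V_g = 9.81 × 1.09×10⁻⁴ / 8.77×10⁻⁵ = 12.2 m/s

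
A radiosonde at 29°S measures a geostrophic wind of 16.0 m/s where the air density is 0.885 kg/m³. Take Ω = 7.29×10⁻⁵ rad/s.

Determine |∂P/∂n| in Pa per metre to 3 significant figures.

Coriolis parameter at 29°S:
f = 2Ω sin φ = 2 × 7.29×10⁻⁵ × sin 29° = 7.07×10⁻⁵ s⁻¹
Geostrophic balance rearranged: |∂P/∂n| = f ρ V_g
|∂P/∂n| = 7.07×10⁻⁵ × 0.885 × 16.0 = 1.00×10⁻³ Pa/m

1.00×10⁻³ Pa/m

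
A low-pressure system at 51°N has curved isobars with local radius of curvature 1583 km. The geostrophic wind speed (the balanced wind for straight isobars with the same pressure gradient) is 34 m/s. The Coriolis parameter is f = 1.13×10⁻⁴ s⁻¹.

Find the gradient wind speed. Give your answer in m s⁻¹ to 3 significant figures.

29.2 m s⁻¹

Around a low, centrifugal force acts outward with Coriolis, so pressure-gradient force balances both:
(1/ρ)|∂P/∂n| = fV + V²/R  →  V² + fR·V − fR·V_g = 0
With fR = 1.13×10⁻⁴ × 1583×10³ m = 179 m/s:
V = [−fR + √((fR)² + 4 fR V_g)]/2 = [−179 + √(179² + 4×179×34)]/2 = 29.2 m/s
Subgeostrophic (V < V_g = 34 m/s), as expected around a low.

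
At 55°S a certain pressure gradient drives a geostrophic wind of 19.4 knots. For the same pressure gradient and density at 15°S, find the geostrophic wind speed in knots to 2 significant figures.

61 knots

With the same pressure gradient and density, V_g ∝ 1/f ∝ 1/sin φ.
V₂ = V₁ · sin φ₁ / sin φ₂ = 19.4 × sin 55° / sin 15°
V₂ = 19.4 × 0.8192/0.2588 = 61 knots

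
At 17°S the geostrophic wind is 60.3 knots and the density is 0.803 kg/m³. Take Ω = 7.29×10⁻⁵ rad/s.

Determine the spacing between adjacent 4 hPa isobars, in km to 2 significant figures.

380 km

Coriolis parameter at 17°S:
f = 2Ω sin φ = 2 × 7.29×10⁻⁵ × sin 17° = 4.26×10⁻⁵ s⁻¹
Wind speed in SI: 60.3 knots = 31.0 m/s
Geostrophic balance rearranged: |∂P/∂n| = f ρ V_g
|∂P/∂n| = 4.26×10⁻⁵ × 0.803 × 31.0 = 1.06×10⁻³ Pa/m
Isobar spacing: Δn = ΔP/|∂P/∂n| = 400 Pa / 1.06×10⁻³ Pa/m = 376700 m ≈ 380 km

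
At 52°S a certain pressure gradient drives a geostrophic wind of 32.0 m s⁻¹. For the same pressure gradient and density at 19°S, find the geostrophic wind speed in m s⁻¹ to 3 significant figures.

77.5 m s⁻¹

With the same pressure gradient and density, V_g ∝ 1/f ∝ 1/sin φ.
V₂ = V₁ · sin φ₁ / sin φ₂ = 32.0 × sin 52° / sin 19°
V₂ = 32.0 × 0.7880/0.3256 = 77.5 m s⁻¹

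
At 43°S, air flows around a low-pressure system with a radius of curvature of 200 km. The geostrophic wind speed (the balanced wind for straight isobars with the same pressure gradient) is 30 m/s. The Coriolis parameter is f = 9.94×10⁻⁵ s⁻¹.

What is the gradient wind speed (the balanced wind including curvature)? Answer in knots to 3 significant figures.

Around a low, centrifugal force acts outward with Coriolis, so pressure-gradient force balances both:
(1/ρ)|∂P/∂n| = fV + V²/R  →  V² + fR·V − fR·V_g = 0
With fR = 9.94×10⁻⁵ × 200×10³ m = 19.9 m/s:
V = [−fR + √((fR)² + 4 fR V_g)]/2 = [−19.9 + √(19.9² + 4×19.9×30)]/2 = 16.4 m/s
Subgeostrophic (V < V_g = 30 m/s), as expected around a low.
Converting: 16.4 m/s × 1.944 = 31.9 knots

31.9 knots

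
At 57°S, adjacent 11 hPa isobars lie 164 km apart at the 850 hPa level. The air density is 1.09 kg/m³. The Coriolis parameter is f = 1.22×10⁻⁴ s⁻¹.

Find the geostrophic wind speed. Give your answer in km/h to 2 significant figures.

180 km/h

Pressure gradient: |∂P/∂n| = 1100 Pa / 164000 m = 6.71×10⁻³ Pa/m
Geostrophic balance (pressure-gradient force = Coriolis force):
V_g = (1/(fρ)) |∂P/∂n| = 6.71×10⁻³ / (1.22×10⁻⁴ × 1.09) = 50.4 m/s
Converting: 50.4 m/s × 3.6 = 180 km/h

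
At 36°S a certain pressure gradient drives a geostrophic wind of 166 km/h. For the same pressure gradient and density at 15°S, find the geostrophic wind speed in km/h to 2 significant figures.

380 km/h

With the same pressure gradient and density, V_g ∝ 1/f ∝ 1/sin φ.
V₂ = V₁ · sin φ₁ / sin φ₂ = 166 × sin 36° / sin 15°
V₂ = 166 × 0.5878/0.2588 = 380 km/h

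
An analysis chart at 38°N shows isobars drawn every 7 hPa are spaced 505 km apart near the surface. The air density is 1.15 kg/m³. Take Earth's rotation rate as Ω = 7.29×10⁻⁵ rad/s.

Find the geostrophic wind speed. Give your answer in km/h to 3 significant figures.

48.3 km/h

Coriolis parameter at 38°N:
f = 2Ω sin φ = 2 × 7.29×10⁻⁵ × sin 38° = 8.98×10⁻⁵ s⁻¹
Pressure gradient: |∂P/∂n| = 700 Pa / 505000 m = 1.39×10⁻³ Pa/m
Geostrophic balance (pressure-gradient force = Coriolis force):
V_g = (1/(fρ)) |∂P/∂n| = 1.39×10⁻³ / (8.98×10⁻⁵ × 1.15) = 13.4 m/s
Converting: 13.4 m/s × 3.6 = 48.3 km/h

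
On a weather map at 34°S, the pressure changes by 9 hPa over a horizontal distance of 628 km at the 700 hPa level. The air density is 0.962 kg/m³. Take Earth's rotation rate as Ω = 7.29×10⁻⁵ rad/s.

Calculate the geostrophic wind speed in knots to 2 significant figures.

Coriolis parameter at 34°S:
f = 2Ω sin φ = 2 × 7.29×10⁻⁵ × sin 34° = 8.15×10⁻⁵ s⁻¹
Pressure gradient: |∂P/∂n| = 900 Pa / 628000 m = 1.43×10⁻³ Pa/m
Geostrophic balance (pressure-gradient force = Coriolis force):
V_g = (1/(fρ)) |∂P/∂n| = 1.43×10⁻³ / (8.15×10⁻⁵ × 0.962) = 18.3 m/s
Converting: 18.3 m/s × 1.944 = 36 knots

36 knots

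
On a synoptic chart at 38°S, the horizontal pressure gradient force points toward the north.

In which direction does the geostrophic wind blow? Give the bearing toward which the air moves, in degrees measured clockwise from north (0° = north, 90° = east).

The pressure-gradient force points toward the north (bearing 000°).
Geostrophic balance: in the Southern Hemisphere the Coriolis force deflects motion to the left, so the geostrophic wind blows 90° to the left of the pressure-gradient force (low pressure on the right).
Rotating 000° by 90° counterclockwise gives 270° — the wind blows toward the west.

270°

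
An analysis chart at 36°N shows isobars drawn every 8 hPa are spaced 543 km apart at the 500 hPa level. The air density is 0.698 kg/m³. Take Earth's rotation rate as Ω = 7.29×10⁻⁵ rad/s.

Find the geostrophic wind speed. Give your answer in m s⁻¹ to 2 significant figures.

25 m s⁻¹

Coriolis parameter at 36°N:
f = 2Ω sin φ = 2 × 7.29×10⁻⁵ × sin 36° = 8.57×10⁻⁵ s⁻¹
Pressure gradient: |∂P/∂n| = 800 Pa / 543000 m = 1.47×10⁻³ Pa/m
Geostrophic balance (pressure-gradient force = Coriolis force):
V_g = (1/(fρ)) |∂P/∂n| = 1.47×10⁻³ / (8.57×10⁻⁵ × 0.698) = 24.6 m/s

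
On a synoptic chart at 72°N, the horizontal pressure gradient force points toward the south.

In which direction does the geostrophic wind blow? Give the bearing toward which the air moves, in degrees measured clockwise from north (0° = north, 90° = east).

270°

The pressure-gradient force points toward the south (bearing 180°).
Geostrophic balance: in the Northern Hemisphere the Coriolis force deflects motion to the right, so the geostrophic wind blows 90° to the right of the pressure-gradient force (low pressure on the left).
Rotating 180° by 90° clockwise gives 270° — the wind blows toward the west.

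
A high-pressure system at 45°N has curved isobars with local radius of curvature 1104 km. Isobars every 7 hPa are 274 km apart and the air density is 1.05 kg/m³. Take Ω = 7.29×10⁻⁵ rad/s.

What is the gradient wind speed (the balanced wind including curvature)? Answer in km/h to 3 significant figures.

120 km/h

Coriolis parameter at 45°N:
f = 2Ω sin φ = 2 × 7.29×10⁻⁵ × sin 45° = 1.03×10⁻⁴ s⁻¹
Pressure gradient: |∂P/∂n| = 700 Pa / 274000 m = 2.55×10⁻³ Pa/m
Geostrophic speed: V_g = |∂P/∂n|/(fρ) = 2.55×10⁻³/(1.03×10⁻⁴ × 1.05) = 23.6 m/s
Around a high, pressure-gradient force acts outward with centrifugal, so Coriolis balances both:
fV = (1/ρ)|∂P/∂n| + V²/R  →  V² − fR·V + fR·V_g = 0
With fR = 1.03×10⁻⁴ × 1104×10³ m = 114 m/s:
V = [fR − √((fR)² − 4 fR V_g)]/2 = [114 − √(114² − 4×114×23.6)]/2 = 33.4 m/s
Supergeostrophic (V > V_g = 23.6 m/s), as expected around a high.
Converting: 33.4 m/s × 3.6 = 120 km/h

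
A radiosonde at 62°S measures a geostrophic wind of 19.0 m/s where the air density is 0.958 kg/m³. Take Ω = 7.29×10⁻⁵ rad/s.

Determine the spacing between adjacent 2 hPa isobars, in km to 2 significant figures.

Coriolis parameter at 62°S:
f = 2Ω sin φ = 2 × 7.29×10⁻⁵ × sin 62° = 1.29×10⁻⁴ s⁻¹
Geostrophic balance rearranged: |∂P/∂n| = f ρ V_g
|∂P/∂n| = 1.29×10⁻⁴ × 0.958 × 19.0 = 2.34×10⁻³ Pa/m
Isobar spacing: Δn = ΔP/|∂P/∂n| = 200 Pa / 2.34×10⁻³ Pa/m = 85353 m ≈ 85 km

85 km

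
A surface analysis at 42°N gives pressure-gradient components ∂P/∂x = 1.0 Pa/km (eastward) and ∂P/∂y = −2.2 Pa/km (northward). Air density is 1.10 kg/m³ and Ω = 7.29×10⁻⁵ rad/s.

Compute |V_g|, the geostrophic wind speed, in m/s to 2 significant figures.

Coriolis parameter at 42°N:
f = 2Ω sin φ = 2 × 7.29×10⁻⁵ × sin 42° = 9.76×10⁻⁵ s⁻¹
Component geostrophic relations (x east, y north):
u_g = −(1/(fρ)) ∂P/∂y,  v_g = (1/(fρ)) ∂P/∂x
u_g = −(−2.2×10⁻³)/(9.76×10⁻⁵ × 1.10) = 20.5 m/s;  v_g = (1.0×10⁻³)/(9.76×10⁻⁵ × 1.10) = 9.32 m/s
|V_g| = √(u_g² + v_g²) = 22.5 m/s

23 m/s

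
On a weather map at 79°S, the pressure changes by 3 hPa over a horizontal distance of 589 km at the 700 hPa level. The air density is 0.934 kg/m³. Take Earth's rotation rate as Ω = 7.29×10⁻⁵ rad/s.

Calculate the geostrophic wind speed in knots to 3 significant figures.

Coriolis parameter at 79°S:
f = 2Ω sin φ = 2 × 7.29×10⁻⁵ × sin 79° = 1.43×10⁻⁴ s⁻¹
Pressure gradient: |∂P/∂n| = 300 Pa / 589000 m = 5.09×10⁻⁴ Pa/m
Geostrophic balance (pressure-gradient force = Coriolis force):
V_g = (1/(fρ)) |∂P/∂n| = 5.09×10⁻⁴ / (1.43×10⁻⁴ × 0.934) = 3.81 m/s
Converting: 3.81 m/s × 1.944 = 7.41 knots

7.41 knots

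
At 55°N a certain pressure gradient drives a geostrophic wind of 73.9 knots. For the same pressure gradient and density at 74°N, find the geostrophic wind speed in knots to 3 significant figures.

With the same pressure gradient and density, V_g ∝ 1/f ∝ 1/sin φ.
V₂ = V₁ · sin φ₁ / sin φ₂ = 73.9 × sin 55° / sin 74°
V₂ = 73.9 × 0.8192/0.9613 = 63.0 knots

63.0 knots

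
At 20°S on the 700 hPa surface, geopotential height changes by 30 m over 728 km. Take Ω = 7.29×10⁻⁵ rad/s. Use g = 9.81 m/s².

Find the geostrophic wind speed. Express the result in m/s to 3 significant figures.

Coriolis parameter at 20°S:
f = 2Ω sin φ = 2 × 7.29×10⁻⁵ × sin 20° = 4.99×10⁻⁵ s⁻¹
Height gradient: |∂Z/∂n| = 30 m / 728000 m = 4.12×10⁻⁵
On a pressure surface, geostrophic balance gives V_g = (g/f)|∂Z/∂n|:
V_g = 9.81 × 4.12×10⁻⁵ / 4.99×10⁻⁵ = 8.11 m/s

8.11 m/s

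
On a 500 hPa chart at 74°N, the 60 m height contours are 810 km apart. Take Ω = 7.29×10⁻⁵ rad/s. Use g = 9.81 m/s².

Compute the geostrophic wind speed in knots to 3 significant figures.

10.1 knots

Coriolis parameter at 74°N:
f = 2Ω sin φ = 2 × 7.29×10⁻⁵ × sin 74° = 1.40×10⁻⁴ s⁻¹
Height gradient: |∂Z/∂n| = 60 m / 810000 m = 7.41×10⁻⁵
On a pressure surface, geostrophic balance gives V_g = (g/f)|∂Z/∂n|:
V_g = 9.81 × 7.41×10⁻⁵ / 1.40×10⁻⁴ = 5.18 m/s
Converting: 5.18 m/s × 1.944 = 10.1 knots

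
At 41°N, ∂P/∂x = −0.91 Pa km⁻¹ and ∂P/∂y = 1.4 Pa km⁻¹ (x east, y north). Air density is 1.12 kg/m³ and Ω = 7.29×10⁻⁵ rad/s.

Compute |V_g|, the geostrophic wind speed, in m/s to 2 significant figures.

16 m/s

Coriolis parameter at 41°N:
f = 2Ω sin φ = 2 × 7.29×10⁻⁵ × sin 41° = 9.57×10⁻⁵ s⁻¹
Component geostrophic relations (x east, y north):
u_g = −(1/(fρ)) ∂P/∂y,  v_g = (1/(fρ)) ∂P/∂x
u_g = −(1.4×10⁻³)/(9.57×10⁻⁵ × 1.12) = −13.1 m/s;  v_g = (−0.91×10⁻³)/(9.57×10⁻⁵ × 1.12) = −8.49 m/s
|V_g| = √(u_g² + v_g²) = 15.6 m/s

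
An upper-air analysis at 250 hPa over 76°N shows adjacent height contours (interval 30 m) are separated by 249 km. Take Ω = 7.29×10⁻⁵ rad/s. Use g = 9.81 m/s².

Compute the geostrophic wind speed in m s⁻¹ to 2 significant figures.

8.4 m s⁻¹

Coriolis parameter at 76°N:
f = 2Ω sin φ = 2 × 7.29×10⁻⁵ × sin 76° = 1.41×10⁻⁴ s⁻¹
Height gradient: |∂Z/∂n| = 30 m / 249000 m = 1.20×10⁻⁴
On a pressure surface, geostrophic balance gives V_g = (g/f)|∂Z/∂n|:
V_g = 9.81 × 1.20×10⁻⁴ / 1.41×10⁻⁴ = 8.35 m/s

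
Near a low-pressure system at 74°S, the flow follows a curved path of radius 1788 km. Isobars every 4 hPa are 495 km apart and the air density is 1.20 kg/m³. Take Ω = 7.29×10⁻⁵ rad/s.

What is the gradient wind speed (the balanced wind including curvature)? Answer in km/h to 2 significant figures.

17 km/h

Coriolis parameter at 74°S:
f = 2Ω sin φ = 2 × 7.29×10⁻⁵ × sin 74° = 1.40×10⁻⁴ s⁻¹
Pressure gradient: |∂P/∂n| = 400 Pa / 495000 m = 8.08×10⁻⁴ Pa/m
Geostrophic speed: V_g = |∂P/∂n|/(fρ) = 8.08×10⁻⁴/(1.40×10⁻⁴ × 1.20) = 4.80 m/s
Around a low, centrifugal force acts outward with Coriolis, so pressure-gradient force balances both:
(1/ρ)|∂P/∂n| = fV + V²/R  →  V² + fR·V − fR·V_g = 0
With fR = 1.40×10⁻⁴ × 1788×10³ m = 251 m/s:
V = [−fR + √((fR)² + 4 fR V_g)]/2 = [−251 + √(251² + 4×251×4.8)]/2 = 4.72 m/s
Subgeostrophic (V < V_g = 4.8 m/s), as expected around a low.
Converting: 4.72 m/s × 3.6 = 17 km/h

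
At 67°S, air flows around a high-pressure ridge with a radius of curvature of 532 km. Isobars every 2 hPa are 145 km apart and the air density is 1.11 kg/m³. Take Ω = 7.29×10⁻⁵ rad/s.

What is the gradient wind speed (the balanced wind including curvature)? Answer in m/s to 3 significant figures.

Coriolis parameter at 67°S:
f = 2Ω sin φ = 2 × 7.29×10⁻⁵ × sin 67° = 1.34×10⁻⁴ s⁻¹
Pressure gradient: |∂P/∂n| = 200 Pa / 145000 m = 1.38×10⁻³ Pa/m
Geostrophic speed: V_g = |∂P/∂n|/(fρ) = 1.38×10⁻³/(1.34×10⁻⁴ × 1.11) = 9.26 m/s
Around a high, pressure-gradient force acts outward with centrifugal, so Coriolis balances both:
fV = (1/ρ)|∂P/∂n| + V²/R  →  V² − fR·V + fR·V_g = 0
With fR = 1.34×10⁻⁴ × 532×10³ m = 71.4 m/s:
V = [fR − √((fR)² − 4 fR V_g)]/2 = [71.4 − √(71.4² − 4×71.4×9.26)]/2 = 10.9 m/s
Supergeostrophic (V > V_g = 9.26 m/s), as expected around a high.

10.9 m/s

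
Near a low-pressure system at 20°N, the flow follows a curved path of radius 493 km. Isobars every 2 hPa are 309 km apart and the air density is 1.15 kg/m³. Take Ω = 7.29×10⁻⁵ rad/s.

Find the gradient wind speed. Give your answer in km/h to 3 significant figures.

30.3 km/h

Coriolis parameter at 20°N:
f = 2Ω sin φ = 2 × 7.29×10⁻⁵ × sin 20° = 4.99×10⁻⁵ s⁻¹
Pressure gradient: |∂P/∂n| = 200 Pa / 309000 m = 6.47×10⁻⁴ Pa/m
Geostrophic speed: V_g = |∂P/∂n|/(fρ) = 6.47×10⁻⁴/(4.99×10⁻⁵ × 1.15) = 11.3 m/s
Around a low, centrifugal force acts outward with Coriolis, so pressure-gradient force balances both:
(1/ρ)|∂P/∂n| = fV + V²/R  →  V² + fR·V − fR·V_g = 0
With fR = 4.99×10⁻⁵ × 493×10³ m = 24.6 m/s:
V = [−fR + √((fR)² + 4 fR V_g)]/2 = [−24.6 + √(24.6² + 4×24.6×11.3)]/2 = 8.41 m/s
Subgeostrophic (V < V_g = 11.3 m/s), as expected around a low.
Converting: 8.41 m/s × 3.6 = 30.3 km/h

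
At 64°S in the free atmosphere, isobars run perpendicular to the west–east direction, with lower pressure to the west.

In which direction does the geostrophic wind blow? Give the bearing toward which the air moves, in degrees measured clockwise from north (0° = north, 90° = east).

180°

The pressure-gradient force points toward the west (bearing 270°).
Geostrophic balance: in the Southern Hemisphere the Coriolis force deflects motion to the left, so the geostrophic wind blows 90° to the left of the pressure-gradient force (low pressure on the right).
Rotating 270° by 90° counterclockwise gives 180° — the wind blows toward the south.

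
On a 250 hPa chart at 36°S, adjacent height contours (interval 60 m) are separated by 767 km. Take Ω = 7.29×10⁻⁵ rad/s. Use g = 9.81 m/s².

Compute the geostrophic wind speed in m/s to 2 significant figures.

9.0 m/s

Coriolis parameter at 36°S:
f = 2Ω sin φ = 2 × 7.29×10⁻⁵ × sin 36° = 8.57×10⁻⁵ s⁻¹
Height gradient: |∂Z/∂n| = 60 m / 767000 m = 7.82×10⁻⁵
On a pressure surface, geostrophic balance gives V_g = (g/f)|∂Z/∂n|:
V_g = 9.81 × 7.82×10⁻⁵ / 8.57×10⁻⁵ = 8.95 m/s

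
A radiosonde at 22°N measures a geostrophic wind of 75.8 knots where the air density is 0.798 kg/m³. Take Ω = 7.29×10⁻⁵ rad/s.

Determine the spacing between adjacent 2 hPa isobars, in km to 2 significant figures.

Coriolis parameter at 22°N:
f = 2Ω sin φ = 2 × 7.29×10⁻⁵ × sin 22° = 5.46×10⁻⁵ s⁻¹
Wind speed in SI: 75.8 knots = 39.0 m/s
Geostrophic balance rearranged: |∂P/∂n| = f ρ V_g
|∂P/∂n| = 5.46×10⁻⁵ × 0.798 × 39.0 = 1.70×10⁻³ Pa/m
Isobar spacing: Δn = ΔP/|∂P/∂n| = 200 Pa / 1.70×10⁻³ Pa/m = 117676 m ≈ 120 km

120 km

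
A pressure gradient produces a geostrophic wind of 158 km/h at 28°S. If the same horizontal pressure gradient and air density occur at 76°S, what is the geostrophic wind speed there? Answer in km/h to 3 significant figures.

76.4 km/h

With the same pressure gradient and density, V_g ∝ 1/f ∝ 1/sin φ.
V₂ = V₁ · sin φ₁ / sin φ₂ = 158 × sin 28° / sin 76°
V₂ = 158 × 0.4695/0.9703 = 76.4 km/h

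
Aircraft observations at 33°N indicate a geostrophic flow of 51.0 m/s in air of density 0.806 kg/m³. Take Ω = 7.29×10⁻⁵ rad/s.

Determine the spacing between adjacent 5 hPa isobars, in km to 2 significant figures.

150 km

Coriolis parameter at 33°N:
f = 2Ω sin φ = 2 × 7.29×10⁻⁵ × sin 33° = 7.94×10⁻⁵ s⁻¹
Geostrophic balance rearranged: |∂P/∂n| = f ρ V_g
|∂P/∂n| = 7.94×10⁻⁵ × 0.806 × 51.0 = 3.26×10⁻³ Pa/m
Isobar spacing: Δn = ΔP/|∂P/∂n| = 500 Pa / 3.26×10⁻³ Pa/m = 153179 m ≈ 150 km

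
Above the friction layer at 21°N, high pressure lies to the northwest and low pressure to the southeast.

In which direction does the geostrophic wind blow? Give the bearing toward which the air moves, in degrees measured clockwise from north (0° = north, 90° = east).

225°

The pressure-gradient force points toward the southeast (bearing 135°).
Geostrophic balance: in the Northern Hemisphere the Coriolis force deflects motion to the right, so the geostrophic wind blows 90° to the right of the pressure-gradient force (low pressure on the left).
Rotating 135° by 90° clockwise gives 225° — the wind blows toward the southwest.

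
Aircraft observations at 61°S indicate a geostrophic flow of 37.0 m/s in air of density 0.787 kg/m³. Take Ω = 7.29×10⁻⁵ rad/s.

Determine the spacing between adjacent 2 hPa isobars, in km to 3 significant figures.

53.9 km

Coriolis parameter at 61°S:
f = 2Ω sin φ = 2 × 7.29×10⁻⁵ × sin 61° = 1.28×10⁻⁴ s⁻¹
Geostrophic balance rearranged: |∂P/∂n| = f ρ V_g
|∂P/∂n| = 1.28×10⁻⁴ × 0.787 × 37.0 = 3.71×10⁻³ Pa/m
Isobar spacing: Δn = ΔP/|∂P/∂n| = 200 Pa / 3.71×10⁻³ Pa/m = 53861 m ≈ 53.9 km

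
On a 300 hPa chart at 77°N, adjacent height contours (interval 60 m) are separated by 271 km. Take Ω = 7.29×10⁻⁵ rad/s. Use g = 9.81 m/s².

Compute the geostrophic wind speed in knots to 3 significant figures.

29.7 knots

Coriolis parameter at 77°N:
f = 2Ω sin φ = 2 × 7.29×10⁻⁵ × sin 77° = 1.42×10⁻⁴ s⁻¹
Height gradient: |∂Z/∂n| = 60 m / 271000 m = 2.21×10⁻⁴
On a pressure surface, geostrophic balance gives V_g = (g/f)|∂Z/∂n|:
V_g = 9.81 × 2.21×10⁻⁴ / 1.42×10⁻⁴ = 15.3 m/s
Converting: 15.3 m/s × 1.944 = 29.7 knots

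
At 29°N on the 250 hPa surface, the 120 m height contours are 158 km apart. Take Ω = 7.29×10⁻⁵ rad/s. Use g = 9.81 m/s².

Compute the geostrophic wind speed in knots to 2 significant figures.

200 knots

Coriolis parameter at 29°N:
f = 2Ω sin φ = 2 × 7.29×10⁻⁵ × sin 29° = 7.07×10⁻⁵ s⁻¹
Height gradient: |∂Z/∂n| = 120 m / 158000 m = 7.59×10⁻⁴
On a pressure surface, geostrophic balance gives V_g = (g/f)|∂Z/∂n|:
V_g = 9.81 × 7.59×10⁻⁴ / 7.07×10⁻⁵ = 105 m/s
Converting: 105 m/s × 1.944 = 200 knots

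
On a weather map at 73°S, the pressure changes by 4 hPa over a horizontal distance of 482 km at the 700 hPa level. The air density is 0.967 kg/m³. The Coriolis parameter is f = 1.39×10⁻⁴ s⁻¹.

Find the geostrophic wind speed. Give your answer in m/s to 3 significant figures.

Pressure gradient: |∂P/∂n| = 400 Pa / 482000 m = 8.30×10⁻⁴ Pa/m
Geostrophic balance (pressure-gradient force = Coriolis force):
V_g = (1/(fρ)) |∂P/∂n| = 8.30×10⁻⁴ / (1.39×10⁻⁴ × 0.967) = 6.17 m/s

6.17 m/s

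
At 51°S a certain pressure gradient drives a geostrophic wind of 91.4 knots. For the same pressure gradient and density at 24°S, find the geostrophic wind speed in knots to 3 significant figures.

With the same pressure gradient and density, V_g ∝ 1/f ∝ 1/sin φ.
V₂ = V₁ · sin φ₁ / sin φ₂ = 91.4 × sin 51° / sin 24°
V₂ = 91.4 × 0.7771/0.4067 = 175 knots

175 knots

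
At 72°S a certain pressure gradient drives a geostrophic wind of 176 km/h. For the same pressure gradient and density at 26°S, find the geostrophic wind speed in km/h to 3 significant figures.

382 km/h

With the same pressure gradient and density, V_g ∝ 1/f ∝ 1/sin φ.
V₂ = V₁ · sin φ₁ / sin φ₂ = 176 × sin 72° / sin 26°
V₂ = 176 × 0.9511/0.4384 = 382 km/h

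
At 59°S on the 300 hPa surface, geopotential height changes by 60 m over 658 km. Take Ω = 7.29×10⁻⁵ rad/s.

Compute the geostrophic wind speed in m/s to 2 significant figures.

7.2 m/s

Coriolis parameter at 59°S:
f = 2Ω sin φ = 2 × 7.29×10⁻⁵ × sin 59° = 1.25×10⁻⁴ s⁻¹
Height gradient: |∂Z/∂n| = 60 m / 658000 m = 9.12×10⁻⁵
On a pressure surface, geostrophic balance gives V_g = (g/f)|∂Z/∂n|:
V_g = 9.81 × 9.12×10⁻⁵ / 1.25×10⁻⁴ = 7.16 m/s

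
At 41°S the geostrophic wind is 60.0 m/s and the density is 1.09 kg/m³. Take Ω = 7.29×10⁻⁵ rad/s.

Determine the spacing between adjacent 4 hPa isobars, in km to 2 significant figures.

Coriolis parameter at 41°S:
f = 2Ω sin φ = 2 × 7.29×10⁻⁵ × sin 41° = 9.57×10⁻⁵ s⁻¹
Geostrophic balance rearranged: |∂P/∂n| = f ρ V_g
|∂P/∂n| = 9.57×10⁻⁵ × 1.09 × 60.0 = 6.26×10⁻³ Pa/m
Isobar spacing: Δn = ΔP/|∂P/∂n| = 400 Pa / 6.26×10⁻³ Pa/m = 63941 m ≈ 64 km

64 km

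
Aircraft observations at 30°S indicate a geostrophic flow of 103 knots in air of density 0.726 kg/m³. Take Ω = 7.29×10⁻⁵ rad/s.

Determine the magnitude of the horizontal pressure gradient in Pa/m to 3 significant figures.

Coriolis parameter at 30°S:
f = 2Ω sin φ = 2 × 7.29×10⁻⁵ × sin 30° = 7.29×10⁻⁵ s⁻¹
Wind speed in SI: 103 knots = 53.0 m/s
Geostrophic balance rearranged: |∂P/∂n| = f ρ V_g
|∂P/∂n| = 7.29×10⁻⁵ × 0.726 × 53.0 = 2.80×10⁻³ Pa/m

2.80×10⁻³ Pa/m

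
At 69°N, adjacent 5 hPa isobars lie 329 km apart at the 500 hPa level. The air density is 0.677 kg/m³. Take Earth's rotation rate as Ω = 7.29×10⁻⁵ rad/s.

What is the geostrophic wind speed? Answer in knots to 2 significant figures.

Coriolis parameter at 69°N:
f = 2Ω sin φ = 2 × 7.29×10⁻⁵ × sin 69° = 1.36×10⁻⁴ s⁻¹
Pressure gradient: |∂P/∂n| = 500 Pa / 329000 m = 1.52×10⁻³ Pa/m
Geostrophic balance (pressure-gradient force = Coriolis force):
V_g = (1/(fρ)) |∂P/∂n| = 1.52×10⁻³ / (1.36×10⁻⁴ × 0.677) = 16.5 m/s
Converting: 16.5 m/s × 1.944 = 32 knots

32 knots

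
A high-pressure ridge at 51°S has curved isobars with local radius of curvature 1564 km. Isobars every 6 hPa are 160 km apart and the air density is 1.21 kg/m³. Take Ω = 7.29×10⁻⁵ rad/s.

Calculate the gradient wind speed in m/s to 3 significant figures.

Coriolis parameter at 51°S:
f = 2Ω sin φ = 2 × 7.29×10⁻⁵ × sin 51° = 1.13×10⁻⁴ s⁻¹
Pressure gradient: |∂P/∂n| = 600 Pa / 160000 m = 3.75×10⁻³ Pa/m
Geostrophic speed: V_g = |∂P/∂n|/(fρ) = 3.75×10⁻³/(1.13×10⁻⁴ × 1.21) = 27.4 m/s
Around a high, pressure-gradient force acts outward with centrifugal, so Coriolis balances both:
fV = (1/ρ)|∂P/∂n| + V²/R  →  V² − fR·V + fR·V_g = 0
With fR = 1.13×10⁻⁴ × 1564×10³ m = 177 m/s:
V = [fR − √((fR)² − 4 fR V_g)]/2 = [177 − √(177² − 4×177×27.4)]/2 = 33.8 m/s
Supergeostrophic (V > V_g = 27.4 m/s), as expected around a high.

33.8 m/s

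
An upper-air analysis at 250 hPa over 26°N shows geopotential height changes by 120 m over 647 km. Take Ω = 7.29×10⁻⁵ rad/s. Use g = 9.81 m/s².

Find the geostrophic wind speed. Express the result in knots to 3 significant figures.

55.3 knots

Coriolis parameter at 26°N:
f = 2Ω sin φ = 2 × 7.29×10⁻⁵ × sin 26° = 6.39×10⁻⁵ s⁻¹
Height gradient: |∂Z/∂n| = 120 m / 647000 m = 1.85×10⁻⁴
On a pressure surface, geostrophic balance gives V_g = (g/f)|∂Z/∂n|:
V_g = 9.81 × 1.85×10⁻⁴ / 6.39×10⁻⁵ = 28.5 m/s
Converting: 28.5 m/s × 1.944 = 55.3 knots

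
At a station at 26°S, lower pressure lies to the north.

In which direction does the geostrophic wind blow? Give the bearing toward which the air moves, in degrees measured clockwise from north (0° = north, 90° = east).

270°

The pressure-gradient force points toward the north (bearing 000°).
Geostrophic balance: in the Southern Hemisphere the Coriolis force deflects motion to the left, so the geostrophic wind blows 90° to the left of the pressure-gradient force (low pressure on the right).
Rotating 000° by 90° counterclockwise gives 270° — the wind blows toward the west.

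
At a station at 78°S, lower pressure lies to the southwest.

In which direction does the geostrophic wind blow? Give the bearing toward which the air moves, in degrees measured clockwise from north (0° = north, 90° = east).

The pressure-gradient force points toward the southwest (bearing 225°).
Geostrophic balance: in the Southern Hemisphere the Coriolis force deflects motion to the left, so the geostrophic wind blows 90° to the left of the pressure-gradient force (low pressure on the right).
Rotating 225° by 90° counterclockwise gives 135° — the wind blows toward the southeast.

135°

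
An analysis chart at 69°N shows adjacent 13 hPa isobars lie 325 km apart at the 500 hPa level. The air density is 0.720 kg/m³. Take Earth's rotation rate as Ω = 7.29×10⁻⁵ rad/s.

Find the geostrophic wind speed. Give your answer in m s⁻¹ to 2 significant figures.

Coriolis parameter at 69°N:
f = 2Ω sin φ = 2 × 7.29×10⁻⁵ × sin 69° = 1.36×10⁻⁴ s⁻¹
Pressure gradient: |∂P/∂n| = 1300 Pa / 325000 m = 4.00×10⁻³ Pa/m
Geostrophic balance (pressure-gradient force = Coriolis force):
V_g = (1/(fρ)) |∂P/∂n| = 4.00×10⁻³ / (1.36×10⁻⁴ × 0.720) = 40.8 m/s

41 m s⁻¹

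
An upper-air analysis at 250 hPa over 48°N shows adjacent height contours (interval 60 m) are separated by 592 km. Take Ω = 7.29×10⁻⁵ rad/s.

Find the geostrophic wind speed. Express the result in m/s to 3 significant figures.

Coriolis parameter at 48°N:
f = 2Ω sin φ = 2 × 7.29×10⁻⁵ × sin 48° = 1.08×10⁻⁴ s⁻¹
Height gradient: |∂Z/∂n| = 60 m / 592000 m = 1.01×10⁻⁴
On a pressure surface, geostrophic balance gives V_g = (g/f)|∂Z/∂n|:
V_g = 9.81 × 1.01×10⁻⁴ / 1.08×10⁻⁴ = 9.18 m/s

9.18 m/s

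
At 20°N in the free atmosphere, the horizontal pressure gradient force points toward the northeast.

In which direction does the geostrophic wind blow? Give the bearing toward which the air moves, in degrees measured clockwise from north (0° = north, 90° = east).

The pressure-gradient force points toward the northeast (bearing 045°).
Geostrophic balance: in the Northern Hemisphere the Coriolis force deflects motion to the right, so the geostrophic wind blows 90° to the right of the pressure-gradient force (low pressure on the left).
Rotating 045° by 90° clockwise gives 135° — the wind blows toward the southeast.

135°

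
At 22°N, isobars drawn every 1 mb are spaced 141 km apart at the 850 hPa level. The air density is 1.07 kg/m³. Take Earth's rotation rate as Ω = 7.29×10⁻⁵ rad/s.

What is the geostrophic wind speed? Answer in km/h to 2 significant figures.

44 km/h

Coriolis parameter at 22°N:
f = 2Ω sin φ = 2 × 7.29×10⁻⁵ × sin 22° = 5.46×10⁻⁵ s⁻¹
Pressure gradient: |∂P/∂n| = 100 Pa / 141000 m = 7.09×10⁻⁴ Pa/m
Geostrophic balance (pressure-gradient force = Coriolis force):
V_g = (1/(fρ)) |∂P/∂n| = 7.09×10⁻⁴ / (5.46×10⁻⁵ × 1.07) = 12.1 m/s
Converting: 12.1 m/s × 3.6 = 44 km/h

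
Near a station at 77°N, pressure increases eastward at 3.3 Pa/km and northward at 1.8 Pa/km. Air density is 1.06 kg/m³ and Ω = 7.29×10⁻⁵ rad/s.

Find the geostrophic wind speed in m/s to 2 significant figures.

Coriolis parameter at 77°N:
f = 2Ω sin φ = 2 × 7.29×10⁻⁵ × sin 77° = 1.42×10⁻⁴ s⁻¹
Component geostrophic relations (x east, y north):
u_g = −(1/(fρ)) ∂P/∂y,  v_g = (1/(fρ)) ∂P/∂x
u_g = −(1.8×10⁻³)/(1.42×10⁻⁴ × 1.06) = −12.0 m/s;  v_g = (3.3×10⁻³)/(1.42×10⁻⁴ × 1.06) = 21.9 m/s
|V_g| = √(u_g² + v_g²) = 25.0 m/s

25 m/s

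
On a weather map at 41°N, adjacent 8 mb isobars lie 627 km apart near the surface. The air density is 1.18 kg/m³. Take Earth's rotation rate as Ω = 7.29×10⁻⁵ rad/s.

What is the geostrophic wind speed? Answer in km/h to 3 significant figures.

Coriolis parameter at 41°N:
f = 2Ω sin φ = 2 × 7.29×10⁻⁵ × sin 41° = 9.57×10⁻⁵ s⁻¹
Pressure gradient: |∂P/∂n| = 800 Pa / 627000 m = 1.28×10⁻³ Pa/m
Geostrophic balance (pressure-gradient force = Coriolis force):
V_g = (1/(fρ)) |∂P/∂n| = 1.28×10⁻³ / (9.57×10⁻⁵ × 1.18) = 11.3 m/s
Converting: 11.3 m/s × 3.6 = 40.7 km/h

40.7 km/h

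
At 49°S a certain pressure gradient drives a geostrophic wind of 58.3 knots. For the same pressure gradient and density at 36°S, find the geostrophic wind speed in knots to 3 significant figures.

With the same pressure gradient and density, V_g ∝ 1/f ∝ 1/sin φ.
V₂ = V₁ · sin φ₁ / sin φ₂ = 58.3 × sin 49° / sin 36°
V₂ = 58.3 × 0.7547/0.5878 = 74.9 knots

74.9 knots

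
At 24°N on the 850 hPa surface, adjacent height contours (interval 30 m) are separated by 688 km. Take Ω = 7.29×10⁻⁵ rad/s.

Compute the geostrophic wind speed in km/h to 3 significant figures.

26.0 km/h

Coriolis parameter at 24°N:
f = 2Ω sin φ = 2 × 7.29×10⁻⁵ × sin 24° = 5.93×10⁻⁵ s⁻¹
Height gradient: |∂Z/∂n| = 30 m / 688000 m = 4.36×10⁻⁵
On a pressure surface, geostrophic balance gives V_g = (g/f)|∂Z/∂n|:
V_g = 9.81 × 4.36×10⁻⁵ / 5.93×10⁻⁵ = 7.21 m/s
Converting: 7.21 m/s × 3.6 = 26.0 km/h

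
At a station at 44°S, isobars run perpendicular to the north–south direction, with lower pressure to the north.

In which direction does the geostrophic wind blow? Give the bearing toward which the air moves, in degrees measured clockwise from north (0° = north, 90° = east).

The pressure-gradient force points toward the north (bearing 000°).
Geostrophic balance: in the Southern Hemisphere the Coriolis force deflects motion to the left, so the geostrophic wind blows 90° to the left of the pressure-gradient force (low pressure on the right).
Rotating 000° by 90° counterclockwise gives 270° — the wind blows toward the west.

270°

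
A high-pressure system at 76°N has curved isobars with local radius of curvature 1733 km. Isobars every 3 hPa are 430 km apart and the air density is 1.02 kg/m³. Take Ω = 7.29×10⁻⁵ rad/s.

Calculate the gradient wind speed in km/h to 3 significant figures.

Coriolis parameter at 76°N:
f = 2Ω sin φ = 2 × 7.29×10⁻⁵ × sin 76° = 1.41×10⁻⁴ s⁻¹
Pressure gradient: |∂P/∂n| = 300 Pa / 430000 m = 6.98×10⁻⁴ Pa/m
Geostrophic speed: V_g = |∂P/∂n|/(fρ) = 6.98×10⁻⁴/(1.41×10⁻⁴ × 1.02) = 4.83 m/s
Around a high, pressure-gradient force acts outward with centrifugal, so Coriolis balances both:
fV = (1/ρ)|∂P/∂n| + V²/R  →  V² − fR·V + fR·V_g = 0
With fR = 1.41×10⁻⁴ × 1733×10³ m = 245 m/s:
V = [fR − √((fR)² − 4 fR V_g)]/2 = [245 − √(245² − 4×245×4.83)]/2 = 4.93 m/s
Supergeostrophic (V > V_g = 4.83 m/s), as expected around a high.
Converting: 4.93 m/s × 3.6 = 17.8 km/h

17.8 km/h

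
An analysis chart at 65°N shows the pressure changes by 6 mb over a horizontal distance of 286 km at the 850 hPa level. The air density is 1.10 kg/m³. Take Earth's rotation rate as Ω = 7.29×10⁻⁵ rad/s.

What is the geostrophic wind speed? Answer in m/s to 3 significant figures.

Coriolis parameter at 65°N:
f = 2Ω sin φ = 2 × 7.29×10⁻⁵ × sin 65° = 1.32×10⁻⁴ s⁻¹
Pressure gradient: |∂P/∂n| = 600 Pa / 286000 m = 2.10×10⁻³ Pa/m
Geostrophic balance (pressure-gradient force = Coriolis force):
V_g = (1/(fρ)) |∂P/∂n| = 2.10×10⁻³ / (1.32×10⁻⁴ × 1.10) = 14.4 m/s

14.4 m/s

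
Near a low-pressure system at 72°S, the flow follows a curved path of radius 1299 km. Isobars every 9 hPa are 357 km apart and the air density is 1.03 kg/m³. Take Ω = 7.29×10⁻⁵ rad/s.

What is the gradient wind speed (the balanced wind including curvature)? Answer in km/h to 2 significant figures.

58 km/h

Coriolis parameter at 72°S:
f = 2Ω sin φ = 2 × 7.29×10⁻⁵ × sin 72° = 1.39×10⁻⁴ s⁻¹
Pressure gradient: |∂P/∂n| = 900 Pa / 357000 m = 2.52×10⁻³ Pa/m
Geostrophic speed: V_g = |∂P/∂n|/(fρ) = 2.52×10⁻³/(1.39×10⁻⁴ × 1.03) = 17.7 m/s
Around a low, centrifugal force acts outward with Coriolis, so pressure-gradient force balances both:
(1/ρ)|∂P/∂n| = fV + V²/R  →  V² + fR·V − fR·V_g = 0
With fR = 1.39×10⁻⁴ × 1299×10³ m = 180 m/s:
V = [−fR + √((fR)² + 4 fR V_g)]/2 = [−180 + √(180² + 4×180×17.7)]/2 = 16.2 m/s
Subgeostrophic (V < V_g = 17.7 m/s), as expected around a low.
Converting: 16.2 m/s × 3.6 = 58 km/h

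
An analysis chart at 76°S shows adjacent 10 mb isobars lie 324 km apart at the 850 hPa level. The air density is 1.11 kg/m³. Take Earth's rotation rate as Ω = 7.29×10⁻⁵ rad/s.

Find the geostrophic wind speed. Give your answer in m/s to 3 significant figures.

Coriolis parameter at 76°S:
f = 2Ω sin φ = 2 × 7.29×10⁻⁵ × sin 76° = 1.41×10⁻⁴ s⁻¹
Pressure gradient: |∂P/∂n| = 1000 Pa / 324000 m = 3.09×10⁻³ Pa/m
Geostrophic balance (pressure-gradient force = Coriolis force):
V_g = (1/(fρ)) |∂P/∂n| = 3.09×10⁻³ / (1.41×10⁻⁴ × 1.11) = 19.7 m/s

19.7 m/s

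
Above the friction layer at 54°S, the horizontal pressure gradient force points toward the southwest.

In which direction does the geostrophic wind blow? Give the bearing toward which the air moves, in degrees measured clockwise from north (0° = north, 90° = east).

The pressure-gradient force points toward the southwest (bearing 225°).
Geostrophic balance: in the Southern Hemisphere the Coriolis force deflects motion to the left, so the geostrophic wind blows 90° to the left of the pressure-gradient force (low pressure on the right).
Rotating 225° by 90° counterclockwise gives 135° — the wind blows toward the southeast.

135°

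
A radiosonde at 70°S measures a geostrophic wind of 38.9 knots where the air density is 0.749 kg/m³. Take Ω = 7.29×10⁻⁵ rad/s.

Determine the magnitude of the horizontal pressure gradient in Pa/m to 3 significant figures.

Coriolis parameter at 70°S:
f = 2Ω sin φ = 2 × 7.29×10⁻⁵ × sin 70° = 1.37×10⁻⁴ s⁻¹
Wind speed in SI: 38.9 knots = 20.0 m/s
Geostrophic balance rearranged: |∂P/∂n| = f ρ V_g
|∂P/∂n| = 1.37×10⁻⁴ × 0.749 × 20.0 = 2.05×10⁻³ Pa/m

2.05×10⁻³ Pa/m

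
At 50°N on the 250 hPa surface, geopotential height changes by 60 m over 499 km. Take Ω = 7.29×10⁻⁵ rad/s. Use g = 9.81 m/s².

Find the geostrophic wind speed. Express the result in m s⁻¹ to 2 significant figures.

11 m s⁻¹

Coriolis parameter at 50°N:
f = 2Ω sin φ = 2 × 7.29×10⁻⁵ × sin 50° = 1.12×10⁻⁴ s⁻¹
Height gradient: |∂Z/∂n| = 60 m / 499000 m = 1.20×10⁻⁴
On a pressure surface, geostrophic balance gives V_g = (g/f)|∂Z/∂n|:
V_g = 9.81 × 1.20×10⁻⁴ / 1.12×10⁻⁴ = 10.6 m/s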